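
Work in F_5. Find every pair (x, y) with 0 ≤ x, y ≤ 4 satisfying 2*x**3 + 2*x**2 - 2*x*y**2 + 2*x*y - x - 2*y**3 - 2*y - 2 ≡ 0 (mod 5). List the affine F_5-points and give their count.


Affine F_5-points: {(2, 0), (3, 2), (4, 1)}; count = 3.

For each of the 25 pairs (x, y) ∈ F_5², evaluate f(x, y) mod 5. Record the zeros.
  x = 0: [0↦3, 1↦4, 2↦3, 3↦3, 4↦2]  zeros at y ∈ ∅
  x = 1: [0↦1, 1↦2, 2↦2, 3↦4, 4↦1]  zeros at y ∈ ∅
  x = 2: [0↦0, 1↦1, 2↦2, 3↦1, 4↦1]  zeros at y ∈ {0}
  x = 3: [0↦2, 1↦3, 2↦0, 3↦1, 4↦4]  zeros at y ∈ {2}
  x = 4: [0↦4, 1↦0, 2↦3, 3↦1, 4↦2]  zeros at y ∈ {1}
Collecting zeros: affine points = {(2, 0), (3, 2), (4, 1)}.
Total count |C(F_5)_aff| = 3.


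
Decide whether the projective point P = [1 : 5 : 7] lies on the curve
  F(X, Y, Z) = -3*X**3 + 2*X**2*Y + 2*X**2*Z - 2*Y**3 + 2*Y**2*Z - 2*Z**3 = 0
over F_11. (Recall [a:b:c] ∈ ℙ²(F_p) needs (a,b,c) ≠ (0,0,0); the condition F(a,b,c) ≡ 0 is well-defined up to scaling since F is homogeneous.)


F(1,5,7) ≡ 7 (mod 11); P is NOT on the curve.

Evaluate F(1, 5, 7) term-by-term (mod 11).
  -3*X**3 ↦ -3·1·1·1 = -3
  2*X**2*Y ↦ 2·1·5·1 = 10
  2*X**2*Z ↦ 2·1·1·7 = 14
  -2*Y**3 ↦ -2·1·125·1 = -250
  2*Y**2*Z ↦ 2·1·25·7 = 350
  -2*Z**3 ↦ -2·1·1·343 = -686
Sum: F(1, 5, 7) = (-3) + (10) + (14) + (-250) + (350) + (-686) = -565.
Reducing mod 11: -565 ≡ 7 (mod 11).
Since F(a, b, c) ≡ 7 ≠ 0 (mod 11), P does NOT lie on the curve.


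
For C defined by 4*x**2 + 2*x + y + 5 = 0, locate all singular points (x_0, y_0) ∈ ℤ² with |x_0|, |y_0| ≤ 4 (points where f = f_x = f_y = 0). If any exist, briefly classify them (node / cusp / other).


No singular points in the scanned grid; C is smooth there.

Compute partial derivatives:
  f_x = 8*x + 2.
  f_y = 1.
f_y = 1 is a nonzero constant, so f_y never vanishes: no point (x, y) can satisfy f = f_x = f_y = 0. In particular no (x, y) ∈ {−4, ..., 4}² is singular; the curve is smooth.


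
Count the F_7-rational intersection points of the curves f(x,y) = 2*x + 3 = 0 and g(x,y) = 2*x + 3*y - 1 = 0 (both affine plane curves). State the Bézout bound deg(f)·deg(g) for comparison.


Common zeros: {(2, 6)}; count = 1; Bézout bound = 1.

deg(f) = 1, deg(g) = 1, so Bézout bound = 1.
Scan x ∈ F_7. For each x, list the y ∈ F_7 with f(x, y) ≡ 0 and those with g(x, y) ≡ 0 (mod 7); the common zeros in that column are the intersection.
  x = 0: f ≡ 0 at y ∈ ∅; g ≡ 0 at y ∈ {5}; common: ∅.
  x = 1: f ≡ 0 at y ∈ ∅; g ≡ 0 at y ∈ {2}; common: ∅.
  x = 2: f ≡ 0 at y ∈ {0, 1, 2, 3, 4, 5, 6}; g ≡ 0 at y ∈ {6}; common: {6}.
  x = 3: f ≡ 0 at y ∈ ∅; g ≡ 0 at y ∈ {3}; common: ∅.
  x = 4: f ≡ 0 at y ∈ ∅; g ≡ 0 at y ∈ {0}; common: ∅.
  x = 5: f ≡ 0 at y ∈ ∅; g ≡ 0 at y ∈ {4}; common: ∅.
  x = 6: f ≡ 0 at y ∈ ∅; g ≡ 0 at y ∈ {1}; common: ∅.
Collecting: common zeros = {(2, 6)}, so the count is 1.
Comparison with the Bézout bound: 1 ≤ 1 = deg(f)·deg(g), as expected for curves with no common component (the bound is attained).


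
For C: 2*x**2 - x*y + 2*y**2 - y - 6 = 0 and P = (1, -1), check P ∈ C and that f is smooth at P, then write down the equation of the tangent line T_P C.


Tangent line at P: 5*x - 6*y - 11 = 0.

Step 1: f(1, -1) = 0, so P lies on C.
Step 2: partial derivatives
  f_x(x, y) = 4*x - y, f_y(x, y) = -x + 4*y - 1.
  f_x(P) = 5, f_y(P) = -6 (gradient nonzero, so P is smooth).
Step 3: tangent line at P: 5·(x − 1) + -6·(y − -1) = 0.
Expanding: 5*x - 6*y - 11 = 0.


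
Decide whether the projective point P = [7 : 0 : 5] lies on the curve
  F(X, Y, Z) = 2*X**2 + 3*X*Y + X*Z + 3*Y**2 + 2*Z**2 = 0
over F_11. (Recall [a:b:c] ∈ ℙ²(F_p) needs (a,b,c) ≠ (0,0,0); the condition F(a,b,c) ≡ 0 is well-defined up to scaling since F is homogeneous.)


F(7,0,5) ≡ 7 (mod 11); P is NOT on the curve.

Evaluate F(7, 0, 5) term-by-term (mod 11).
  2*X**2 ↦ 2·49·1·1 = 98
  3*X*Y ↦ 3·7·0·1 = 0
  X*Z ↦ 1·7·1·5 = 35
  3*Y**2 ↦ 3·1·0·1 = 0
  2*Z**2 ↦ 2·1·1·25 = 50
Sum: F(7, 0, 5) = (98) + (0) + (35) + (0) + (50) = 183.
Reducing mod 11: 183 ≡ 7 (mod 11).
Since F(a, b, c) ≡ 7 ≠ 0 (mod 11), P does NOT lie on the curve.


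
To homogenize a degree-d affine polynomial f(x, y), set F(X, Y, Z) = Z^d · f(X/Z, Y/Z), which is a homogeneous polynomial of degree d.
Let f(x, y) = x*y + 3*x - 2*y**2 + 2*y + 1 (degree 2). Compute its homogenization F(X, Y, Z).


F(X, Y, Z) = X*Y + 3*X*Z - 2*Y**2 + 2*Y*Z + Z**2

deg(f) = 2.
Substitute x = X/Z, y = Y/Z into f, then multiply by Z^2.
  monomial 1·x^1·y^1 ↦ 1·X^1·Y^1·Z^0.
  monomial 3·x^1·y^0 ↦ 3·X^1·Y^0·Z^1.
  monomial -2·x^0·y^2 ↦ -2·X^0·Y^2·Z^0.
  monomial 2·x^0·y^1 ↦ 2·X^0·Y^1·Z^1.
  monomial 1·x^0·y^0 ↦ 1·X^0·Y^0·Z^2.
Collecting: F(X, Y, Z) = X*Y + 3*X*Z - 2*Y**2 + 2*Y*Z + Z**2.


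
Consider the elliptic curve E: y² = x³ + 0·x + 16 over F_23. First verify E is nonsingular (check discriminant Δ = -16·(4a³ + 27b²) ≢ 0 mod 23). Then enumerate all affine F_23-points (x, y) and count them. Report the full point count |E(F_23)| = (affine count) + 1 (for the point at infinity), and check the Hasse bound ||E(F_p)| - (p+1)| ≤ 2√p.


Affine points = {(0, 4), (0, 19), (2, 1), (2, 22), (5, 7), (5, 16), (6, 5), (6, 18), (9, 3), (9, 20), (10, 2), (10, 21), (11, 6), (11, 17), (14, 0), (16, 8), (16, 15), (18, 11), (18, 12), (20, 9), (20, 14), (21, 10), (21, 13)}; affine count = 23; |E(F_23)| = 24.

Discriminant check: Δ ∝ 4a³ + 27b² = 4·0³ + 27·16² = 4·0 + 27·256 ≡ 12 (mod 23). Nonzero ⇒ E is nonsingular.
For each x ∈ F_23, compute rhs = x³ + 0·x + 16 mod 23, then count y ∈ F_23 with y² ≡ rhs.
  x = 0: rhs = 16, matching y values: 4, 19 (2 points).
  x = 1: rhs = 17, matching y values: none (0 points).
  x = 2: rhs = 1, matching y values: 1, 22 (2 points).
  x = 3: rhs = 20, matching y values: none (0 points).
  x = 4: rhs = 11, matching y values: none (0 points).
  x = 5: rhs = 3, matching y values: 7, 16 (2 points).
  x = 6: rhs = 2, matching y values: 5, 18 (2 points).
  x = 7: rhs = 14, matching y values: none (0 points).
  x = 8: rhs = 22, matching y values: none (0 points).
  x = 9: rhs = 9, matching y values: 3, 20 (2 points).
  x = 10: rhs = 4, matching y values: 2, 21 (2 points).
  x = 11: rhs = 13, matching y values: 6, 17 (2 points).
  x = 12: rhs = 19, matching y values: none (0 points).
  x = 13: rhs = 5, matching y values: none (0 points).
  x = 14: rhs = 0, matching y values: 0 (1 points).
  x = 15: rhs = 10, matching y values: none (0 points).
  x = 16: rhs = 18, matching y values: 8, 15 (2 points).
  x = 17: rhs = 7, matching y values: none (0 points).
  x = 18: rhs = 6, matching y values: 11, 12 (2 points).
  x = 19: rhs = 21, matching y values: none (0 points).
  x = 20: rhs = 12, matching y values: 9, 14 (2 points).
  x = 21: rhs = 8, matching y values: 10, 13 (2 points).
  x = 22: rhs = 15, matching y values: none (0 points).
Total affine count: 23.
Full point count |E(F_23)| = 23 + 1 = 24.
Hasse bound: |24 − (23+1)| = |0| = 0 ≤ 2√23 ≈ 9.5917 ✓.


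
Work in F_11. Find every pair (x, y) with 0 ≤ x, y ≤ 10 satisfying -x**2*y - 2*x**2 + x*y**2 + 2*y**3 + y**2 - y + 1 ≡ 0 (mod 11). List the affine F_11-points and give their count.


Affine F_11-points: {(2, 2), (4, 7), (4, 8), (4, 10), (5, 9), (6, 1), (7, 3), (8, 3), (8, 10), (9, 1), (9, 8), (10, 2), (10, 7)}; count = 13.

For each of the 121 pairs (x, y) ∈ F_11², evaluate f(x, y) mod 11. Record the zeros.
  x = 0: [0↦1, 1↦3, 2↦8, 3↦6, 4↦9, 5↦7, 6↦1, 7↦3, 8↦3, 9↦2, 10↦1]  zeros at y ∈ ∅
  x = 1: [0↦10, 1↦1, 2↦8, 3↦10, 4↦8, 5↦3, 6↦7, 7↦10, 8↦2, 9↦6, 10↦1]  zeros at y ∈ ∅
  x = 2: [0↦4, 1↦4, 2↦0, 3↦4, 4↦6, 5↦7, 6↦8, 7↦10, 8↦3, 9↦10, 10↦10]  zeros at y ∈ {2}
  x = 3: [0↦5, 1↦1, 2↦6, 3↦10, 4↦3, 5↦8, 6↦4, 7↦3, 8↦6, 9↦3, 10↦6]  zeros at y ∈ ∅
  x = 4: [0↦2, 1↦3, 2↦4, 3↦6, 4↦10, 5↦6, 6↦6, 7↦0, 8↦0, 9↦7, 10↦0]  zeros at y ∈ {7, 8, 10}
  x = 5: [0↦6, 1↦10, 2↦5, 3↦3, 4↦5, 5↦1, 6↦3, 7↦1, 8↦7, 9↦0, 10↦3]  zeros at y ∈ {9}
  x = 6: [0↦6, 1↦0, 2↦9, 3↦1, 4↦10, 5↦4, 6↦6, 7↦6, 8↦5, 9↦4, 10↦4]  zeros at y ∈ {1}
  x = 7: [0↦2, 1↦6, 2↦5, 3↦0, 4↦3, 5↦4, 6↦4, 7↦4, 8↦5, 9↦8, 10↦3]  zeros at y ∈ {3}
  x = 8: [0↦5, 1↦6, 2↦4, 3↦0, 4↦6, 5↦1, 6↦8, 7↦6, 8↦7, 9↦1, 10↦0]  zeros at y ∈ {3, 10}
  x = 9: [0↦4, 1↦0, 2↦6, 3↦1, 4↦8, 5↦6, 6↦7, 7↦1, 8↦0, 9↦5, 10↦6]  zeros at y ∈ {1, 8}
  x = 10: [0↦10, 1↦10, 2↦0, 3↦3, 4↦9, 5↦8, 6↦1, 7↦0, 8↦6, 9↦9, 10↦10]  zeros at y ∈ {2, 7}
Collecting zeros: affine points = {(2, 2), (4, 7), (4, 8), (4, 10), (5, 9), (6, 1), (7, 3), (8, 3), (8, 10), (9, 1), (9, 8), (10, 2), (10, 7)}.
Total count |C(F_11)_aff| = 13.


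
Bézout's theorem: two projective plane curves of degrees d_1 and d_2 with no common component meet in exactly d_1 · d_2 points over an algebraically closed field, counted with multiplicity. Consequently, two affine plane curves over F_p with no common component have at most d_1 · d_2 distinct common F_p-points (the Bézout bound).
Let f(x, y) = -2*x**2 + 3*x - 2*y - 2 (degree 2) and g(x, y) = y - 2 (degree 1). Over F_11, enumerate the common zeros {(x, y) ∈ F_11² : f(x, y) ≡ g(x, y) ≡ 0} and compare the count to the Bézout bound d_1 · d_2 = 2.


Common zeros: {(8, 2), (10, 2)}; count = 2; Bézout bound = 2.

deg(f) = 2, deg(g) = 1, so Bézout bound = 2.
Scan x ∈ F_11. For each x, list the y ∈ F_11 with f(x, y) ≡ 0 and those with g(x, y) ≡ 0 (mod 11); the common zeros in that column are the intersection.
  x = 0: f ≡ 0 at y ∈ {10}; g ≡ 0 at y ∈ {2}; common: ∅.
  x = 1: f ≡ 0 at y ∈ {5}; g ≡ 0 at y ∈ {2}; common: ∅.
  x = 2: f ≡ 0 at y ∈ {9}; g ≡ 0 at y ∈ {2}; common: ∅.
  x = 3: f ≡ 0 at y ∈ {0}; g ≡ 0 at y ∈ {2}; common: ∅.
  x = 4: f ≡ 0 at y ∈ {0}; g ≡ 0 at y ∈ {2}; common: ∅.
  x = 5: f ≡ 0 at y ∈ {9}; g ≡ 0 at y ∈ {2}; common: ∅.
  x = 6: f ≡ 0 at y ∈ {5}; g ≡ 0 at y ∈ {2}; common: ∅.
  x = 7: f ≡ 0 at y ∈ {10}; g ≡ 0 at y ∈ {2}; common: ∅.
  x = 8: f ≡ 0 at y ∈ {2}; g ≡ 0 at y ∈ {2}; common: {2}.
  x = 9: f ≡ 0 at y ∈ {3}; g ≡ 0 at y ∈ {2}; common: ∅.
  x = 10: f ≡ 0 at y ∈ {2}; g ≡ 0 at y ∈ {2}; common: {2}.
Collecting: common zeros = {(8, 2), (10, 2)}, so the count is 2.
Comparison with the Bézout bound: 2 ≤ 2 = deg(f)·deg(g), as expected for curves with no common component (the bound is attained).


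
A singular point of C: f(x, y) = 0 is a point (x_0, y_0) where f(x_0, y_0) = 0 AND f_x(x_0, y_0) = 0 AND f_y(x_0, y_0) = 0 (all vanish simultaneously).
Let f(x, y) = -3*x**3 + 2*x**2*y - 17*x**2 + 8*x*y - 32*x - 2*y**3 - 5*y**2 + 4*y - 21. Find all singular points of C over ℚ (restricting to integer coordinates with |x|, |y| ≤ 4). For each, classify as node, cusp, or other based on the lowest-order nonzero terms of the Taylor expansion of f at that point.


Singular points: {(-2, -1)}; classification: node.

Compute partial derivatives:
  f_x = -9*x**2 + 4*x*y - 34*x + 8*y - 32.
  f_y = 2*x**2 + 8*x - 6*y**2 - 10*y + 4.
Scan x_0 ∈ {−4, ..., 4}. For each x_0, f_y(x_0, y) is a polynomial in y; find its integer roots y ∈ {−4, ..., 4}, then test f_x and f at those candidates.
  x = -4: f_y(-4, y) = -6*y**2 - 10*y + 4; vanishes at y ∈ {-2}. (-4, -2): f_x = -24 ≠ 0.
  x = -3: f_y(-3, y) = -6*y**2 - 10*y - 2; no integer root y with |y| ≤ 4.
  x = -2: f_y(-2, y) = -6*y**2 - 10*y - 4; vanishes at y ∈ {-1}. (-2, -1): f_x = 0, f = 0 — SINGULAR.
  x = -1: f_y(-1, y) = -6*y**2 - 10*y - 2; no integer root y with |y| ≤ 4.
  x = 0: f_y(0, y) = -6*y**2 - 10*y + 4; vanishes at y ∈ {-2}. (0, -2): f_x = -48 ≠ 0.
  x = 1: f_y(1, y) = -6*y**2 - 10*y + 14; no integer root y with |y| ≤ 4.
  x = 2: f_y(2, y) = -6*y**2 - 10*y + 28; no integer root y with |y| ≤ 4.
  x = 3: f_y(3, y) = -6*y**2 - 10*y + 46; no integer root y with |y| ≤ 4.
  x = 4: f_y(4, y) = -6*y**2 - 10*y + 68; no integer root y with |y| ≤ 4.
Only singular point on the grid: (-2, -1).
Classify: substitute x = -2 + u, y = -1 + v and expand: f = -3*u**3 + 2*u**2*v - u**2 - 2*v**3 + v**2.
No constant or linear terms (consistent with a singular point). Quadratic part: -u**2 + v**2. Cubic part: -3*u**3 + 2*u**2*v - 2*v**3.
The quadratic part v**2 - u**2 = (v − u)(v + u) splits into two distinct linear factors, so there are two distinct tangent lines y − -1 = ±(x − -2) — this is a node (ordinary double point).
Classification: node.


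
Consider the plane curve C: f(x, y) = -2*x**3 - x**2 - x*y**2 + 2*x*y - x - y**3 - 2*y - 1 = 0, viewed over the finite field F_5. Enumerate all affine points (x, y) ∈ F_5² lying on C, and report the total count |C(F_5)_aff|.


Affine F_5-points: {(1, 0), (1, 4), (2, 2)}; count = 3.

For each of the 25 pairs (x, y) ∈ F_5², evaluate f(x, y) mod 5. Record the zeros.
  x = 0: [0↦4, 1↦1, 2↦2, 3↦1, 4↦2]  zeros at y ∈ ∅
  x = 1: [0↦0, 1↦3, 2↦3, 3↦4, 4↦0]  zeros at y ∈ {0, 4}
  x = 2: [0↦2, 1↦1, 2↦0, 3↦3, 4↦4]  zeros at y ∈ {2}
  x = 3: [0↦3, 1↦3, 2↦1, 3↦1, 4↦2]  zeros at y ∈ ∅
  x = 4: [0↦1, 1↦2, 2↦4, 3↦1, 4↦2]  zeros at y ∈ ∅
Collecting zeros: affine points = {(1, 0), (1, 4), (2, 2)}.
Total count |C(F_5)_aff| = 3.


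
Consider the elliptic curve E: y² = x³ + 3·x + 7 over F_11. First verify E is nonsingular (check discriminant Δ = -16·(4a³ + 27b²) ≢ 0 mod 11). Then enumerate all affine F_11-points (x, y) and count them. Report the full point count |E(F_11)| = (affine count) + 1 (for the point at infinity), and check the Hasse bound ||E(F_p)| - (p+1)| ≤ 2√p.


Affine points = {(1, 0), (5, 2), (5, 9), (8, 2), (8, 9), (9, 2), (9, 9), (10, 5), (10, 6)}; affine count = 9; |E(F_11)| = 10.

Discriminant check: Δ ∝ 4a³ + 27b² = 4·3³ + 27·7² = 4·27 + 27·49 ≡ 1 (mod 11). Nonzero ⇒ E is nonsingular.
For each x ∈ F_11, compute rhs = x³ + 3·x + 7 mod 11, then count y ∈ F_11 with y² ≡ rhs.
  x = 0: rhs = 7, matching y values: none (0 points).
  x = 1: rhs = 0, matching y values: 0 (1 points).
  x = 2: rhs = 10, matching y values: none (0 points).
  x = 3: rhs = 10, matching y values: none (0 points).
  x = 4: rhs = 6, matching y values: none (0 points).
  x = 5: rhs = 4, matching y values: 2, 9 (2 points).
  x = 6: rhs = 10, matching y values: none (0 points).
  x = 7: rhs = 8, matching y values: none (0 points).
  x = 8: rhs = 4, matching y values: 2, 9 (2 points).
  x = 9: rhs = 4, matching y values: 2, 9 (2 points).
  x = 10: rhs = 3, matching y values: 5, 6 (2 points).
Total affine count: 9.
Full point count |E(F_11)| = 9 + 1 = 10.
Hasse bound: |10 − (11+1)| = |-2| = 2 ≤ 2√11 ≈ 6.6332 ✓.


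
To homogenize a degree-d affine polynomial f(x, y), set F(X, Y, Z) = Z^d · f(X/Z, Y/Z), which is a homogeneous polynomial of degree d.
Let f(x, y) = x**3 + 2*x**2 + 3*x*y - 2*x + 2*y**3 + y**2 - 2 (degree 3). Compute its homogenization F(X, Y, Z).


F(X, Y, Z) = X**3 + 2*X**2*Z + 3*X*Y*Z - 2*X*Z**2 + 2*Y**3 + Y**2*Z - 2*Z**3

deg(f) = 3.
Substitute x = X/Z, y = Y/Z into f, then multiply by Z^3.
  monomial 1·x^3·y^0 ↦ 1·X^3·Y^0·Z^0.
  monomial 2·x^2·y^0 ↦ 2·X^2·Y^0·Z^1.
  monomial 3·x^1·y^1 ↦ 3·X^1·Y^1·Z^1.
  monomial -2·x^1·y^0 ↦ -2·X^1·Y^0·Z^2.
  monomial 2·x^0·y^3 ↦ 2·X^0·Y^3·Z^0.
  monomial 1·x^0·y^2 ↦ 1·X^0·Y^2·Z^1.
  monomial -2·x^0·y^0 ↦ -2·X^0·Y^0·Z^3.
Collecting: F(X, Y, Z) = X**3 + 2*X**2*Z + 3*X*Y*Z - 2*X*Z**2 + 2*Y**3 + Y**2*Z - 2*Z**3.


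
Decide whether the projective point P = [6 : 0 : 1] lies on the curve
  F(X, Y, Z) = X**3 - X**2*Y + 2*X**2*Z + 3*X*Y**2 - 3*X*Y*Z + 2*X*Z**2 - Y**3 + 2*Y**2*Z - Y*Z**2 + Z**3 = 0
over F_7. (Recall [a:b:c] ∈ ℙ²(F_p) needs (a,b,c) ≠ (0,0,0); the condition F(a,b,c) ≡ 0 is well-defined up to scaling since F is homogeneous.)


F(6,0,1) ≡ 0 (mod 7); P is on the curve.

Evaluate F(6, 0, 1) term-by-term (mod 7).
  X**3 ↦ 1·216·1·1 = 216
  -X**2*Y ↦ -1·36·0·1 = 0
  2*X**2*Z ↦ 2·36·1·1 = 72
  3*X*Y**2 ↦ 3·6·0·1 = 0
  -3*X*Y*Z ↦ -3·6·0·1 = 0
  2*X*Z**2 ↦ 2·6·1·1 = 12
  -Y**3 ↦ -1·1·0·1 = 0
  2*Y**2*Z ↦ 2·1·0·1 = 0
  -Y*Z**2 ↦ -1·1·0·1 = 0
  Z**3 ↦ 1·1·1·1 = 1
Sum: F(6, 0, 1) = (216) + (0) + (72) + (0) + (0) + (12) + (0) + (0) + (0) + (1) = 301.
Reducing mod 7: 301 ≡ 0 (mod 7).
Since F(a, b, c) ≡ 0 (mod 7), P lies on the curve.


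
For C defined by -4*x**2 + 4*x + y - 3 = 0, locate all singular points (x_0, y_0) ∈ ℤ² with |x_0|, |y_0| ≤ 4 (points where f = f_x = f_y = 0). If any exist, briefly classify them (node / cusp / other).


No singular points in the scanned grid; C is smooth there.

Compute partial derivatives:
  f_x = 4 - 8*x.
  f_y = 1.
f_y = 1 is a nonzero constant, so f_y never vanishes: no point (x, y) can satisfy f = f_x = f_y = 0. In particular no (x, y) ∈ {−4, ..., 4}² is singular; the curve is smooth.


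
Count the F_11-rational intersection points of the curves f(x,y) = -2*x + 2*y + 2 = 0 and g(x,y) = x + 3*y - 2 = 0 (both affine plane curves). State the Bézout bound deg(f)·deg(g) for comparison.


Common zeros: {(4, 3)}; count = 1; Bézout bound = 1.

deg(f) = 1, deg(g) = 1, so Bézout bound = 1.
Scan x ∈ F_11. For each x, list the y ∈ F_11 with f(x, y) ≡ 0 and those with g(x, y) ≡ 0 (mod 11); the common zeros in that column are the intersection.
  x = 0: f ≡ 0 at y ∈ {10}; g ≡ 0 at y ∈ {8}; common: ∅.
  x = 1: f ≡ 0 at y ∈ {0}; g ≡ 0 at y ∈ {4}; common: ∅.
  x = 2: f ≡ 0 at y ∈ {1}; g ≡ 0 at y ∈ {0}; common: ∅.
  x = 3: f ≡ 0 at y ∈ {2}; g ≡ 0 at y ∈ {7}; common: ∅.
  x = 4: f ≡ 0 at y ∈ {3}; g ≡ 0 at y ∈ {3}; common: {3}.
  x = 5: f ≡ 0 at y ∈ {4}; g ≡ 0 at y ∈ {10}; common: ∅.
  x = 6: f ≡ 0 at y ∈ {5}; g ≡ 0 at y ∈ {6}; common: ∅.
  x = 7: f ≡ 0 at y ∈ {6}; g ≡ 0 at y ∈ {2}; common: ∅.
  x = 8: f ≡ 0 at y ∈ {7}; g ≡ 0 at y ∈ {9}; common: ∅.
  x = 9: f ≡ 0 at y ∈ {8}; g ≡ 0 at y ∈ {5}; common: ∅.
  x = 10: f ≡ 0 at y ∈ {9}; g ≡ 0 at y ∈ {1}; common: ∅.
Collecting: common zeros = {(4, 3)}, so the count is 1.
Comparison with the Bézout bound: 1 ≤ 1 = deg(f)·deg(g), as expected for curves with no common component (the bound is attained).


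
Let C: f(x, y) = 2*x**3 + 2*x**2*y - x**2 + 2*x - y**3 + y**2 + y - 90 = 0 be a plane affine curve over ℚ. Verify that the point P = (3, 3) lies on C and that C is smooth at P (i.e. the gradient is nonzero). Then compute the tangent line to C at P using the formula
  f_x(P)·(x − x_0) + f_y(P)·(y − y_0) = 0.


Tangent line at P: 86*x - 2*y - 252 = 0.

Step 1: f(3, 3) = 0, so P lies on C.
Step 2: partial derivatives
  f_x(x, y) = 6*x**2 + 4*x*y - 2*x + 2, f_y(x, y) = 2*x**2 - 3*y**2 + 2*y + 1.
  f_x(P) = 86, f_y(P) = -2 (gradient nonzero, so P is smooth).
Step 3: tangent line at P: 86·(x − 3) + -2·(y − 3) = 0.
Expanding: 86*x - 2*y - 252 = 0.


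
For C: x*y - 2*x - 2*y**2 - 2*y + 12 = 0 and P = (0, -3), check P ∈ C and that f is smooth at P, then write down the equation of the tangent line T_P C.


Tangent line at P: -5*x + 10*y + 30 = 0.

Step 1: f(0, -3) = 0, so P lies on C.
Step 2: partial derivatives
  f_x(x, y) = y - 2, f_y(x, y) = x - 4*y - 2.
  f_x(P) = -5, f_y(P) = 10 (gradient nonzero, so P is smooth).
Step 3: tangent line at P: -5·(x − 0) + 10·(y − -3) = 0.
Expanding: -5*x + 10*y + 30 = 0.


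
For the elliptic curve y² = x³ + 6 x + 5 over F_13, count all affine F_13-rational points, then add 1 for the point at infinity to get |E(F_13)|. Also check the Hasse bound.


Affine points = {(1, 5), (1, 8), (2, 5), (2, 8), (5, 2), (5, 11), (6, 6), (6, 7), (7, 0), (10, 5), (10, 8)}; affine count = 11; |E(F_13)| = 12.

Discriminant check: Δ ∝ 4a³ + 27b² = 4·6³ + 27·5² = 4·216 + 27·25 ≡ 5 (mod 13). Nonzero ⇒ E is nonsingular.
For each x ∈ F_13, compute rhs = x³ + 6·x + 5 mod 13, then count y ∈ F_13 with y² ≡ rhs.
  x = 0: rhs = 5, matching y values: none (0 points).
  x = 1: rhs = 12, matching y values: 5, 8 (2 points).
  x = 2: rhs = 12, matching y values: 5, 8 (2 points).
  x = 3: rhs = 11, matching y values: none (0 points).
  x = 4: rhs = 2, matching y values: none (0 points).
  x = 5: rhs = 4, matching y values: 2, 11 (2 points).
  x = 6: rhs = 10, matching y values: 6, 7 (2 points).
  x = 7: rhs = 0, matching y values: 0 (1 points).
  x = 8: rhs = 6, matching y values: none (0 points).
  x = 9: rhs = 8, matching y values: none (0 points).
  x = 10: rhs = 12, matching y values: 5, 8 (2 points).
  x = 11: rhs = 11, matching y values: none (0 points).
  x = 12: rhs = 11, matching y values: none (0 points).
Total affine count: 11.
Full point count |E(F_13)| = 11 + 1 = 12.
Hasse bound: |12 − (13+1)| = |-2| = 2 ≤ 2√13 ≈ 7.2111 ✓.


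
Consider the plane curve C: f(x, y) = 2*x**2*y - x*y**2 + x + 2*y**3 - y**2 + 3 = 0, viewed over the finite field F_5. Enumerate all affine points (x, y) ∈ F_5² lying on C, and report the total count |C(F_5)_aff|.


Affine F_5-points: {(0, 2), (0, 4), (2, 0), (2, 2)}; count = 4.

For each of the 25 pairs (x, y) ∈ F_5², evaluate f(x, y) mod 5. Record the zeros.
  x = 0: [0↦3, 1↦4, 2↦0, 3↦3, 4↦0]  zeros at y ∈ {2, 4}
  x = 1: [0↦4, 1↦1, 2↦1, 3↦1, 4↦3]  zeros at y ∈ ∅
  x = 2: [0↦0, 1↦2, 2↦0, 3↦1, 4↦2]  zeros at y ∈ {0, 2}
  x = 3: [0↦1, 1↦2, 2↦2, 3↦3, 4↦2]  zeros at y ∈ ∅
  x = 4: [0↦2, 1↦1, 2↦2, 3↦2, 4↦3]  zeros at y ∈ ∅
Collecting zeros: affine points = {(0, 2), (0, 4), (2, 0), (2, 2)}.
Total count |C(F_5)_aff| = 4.


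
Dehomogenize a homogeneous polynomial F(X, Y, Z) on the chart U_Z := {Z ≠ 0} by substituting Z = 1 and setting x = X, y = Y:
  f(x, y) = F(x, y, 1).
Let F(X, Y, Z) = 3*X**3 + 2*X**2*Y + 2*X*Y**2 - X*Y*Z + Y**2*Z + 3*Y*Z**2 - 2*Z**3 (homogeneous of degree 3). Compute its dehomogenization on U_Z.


f(x, y) = 3*x**3 + 2*x**2*y + 2*x*y**2 - x*y + y**2 + 3*y - 2

On U_Z we set Z = 1. Each monomial c·X^i·Y^j·Z^k in F becomes c·x^i·y^j·1^k = c·x^i·y^j.
Substituting Z = 1: F(X, Y, 1) = 3*x**3 + 2*x**2*y + 2*x*y**2 - x*y + y**2 + 3*y - 2.
Note: deg(f) ≤ deg(F) = 3; strict inequality happens when F is divisible by Z (lost terms).


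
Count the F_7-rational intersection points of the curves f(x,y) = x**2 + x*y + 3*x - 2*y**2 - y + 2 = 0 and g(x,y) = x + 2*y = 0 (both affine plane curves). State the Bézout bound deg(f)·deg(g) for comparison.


Common zeros: ∅; count = 0; Bézout bound = 2.

deg(f) = 2, deg(g) = 1, so Bézout bound = 2.
Scan x ∈ F_7. For each x, list the y ∈ F_7 with f(x, y) ≡ 0 and those with g(x, y) ≡ 0 (mod 7); the common zeros in that column are the intersection.
  x = 0: f ≡ 0 at y ∈ ∅; g ≡ 0 at y ∈ {0}; common: ∅.
  x = 1: f ≡ 0 at y ∈ ∅; g ≡ 0 at y ∈ {3}; common: ∅.
  x = 2: f ≡ 0 at y ∈ ∅; g ≡ 0 at y ∈ {6}; common: ∅.
  x = 3: f ≡ 0 at y ∈ ∅; g ≡ 0 at y ∈ {2}; common: ∅.
  x = 4: f ≡ 0 at y ∈ {2, 3}; g ≡ 0 at y ∈ {5}; common: ∅.
  x = 5: f ≡ 0 at y ∈ {0, 2}; g ≡ 0 at y ∈ {1}; common: ∅.
  x = 6: f ≡ 0 at y ∈ {0, 6}; g ≡ 0 at y ∈ {4}; common: ∅.
Collecting: common zeros = ∅, so the count is 0.
Comparison with the Bézout bound: 0 ≤ 2 = deg(f)·deg(g), as expected for curves with no common component (the affine F_7-count falls short of the bound because intersections may lie at infinity, over extension fields, or carry multiplicity).


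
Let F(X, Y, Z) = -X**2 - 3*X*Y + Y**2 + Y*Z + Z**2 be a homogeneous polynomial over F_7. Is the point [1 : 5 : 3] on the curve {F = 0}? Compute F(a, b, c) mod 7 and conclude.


F(1,5,3) ≡ 5 (mod 7); P is NOT on the curve.

Evaluate F(1, 5, 3) term-by-term (mod 7).
  -X**2 ↦ -1·1·1·1 = -1
  -3*X*Y ↦ -3·1·5·1 = -15
  Y**2 ↦ 1·1·25·1 = 25
  Y*Z ↦ 1·1·5·3 = 15
  Z**2 ↦ 1·1·1·9 = 9
Sum: F(1, 5, 3) = (-1) + (-15) + (25) + (15) + (9) = 33.
Reducing mod 7: 33 ≡ 5 (mod 7).
Since F(a, b, c) ≡ 5 ≠ 0 (mod 7), P does NOT lie on the curve.


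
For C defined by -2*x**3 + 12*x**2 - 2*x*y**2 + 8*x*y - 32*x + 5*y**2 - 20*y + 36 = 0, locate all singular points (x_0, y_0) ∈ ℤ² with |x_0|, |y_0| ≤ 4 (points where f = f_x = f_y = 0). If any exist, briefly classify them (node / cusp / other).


Singular points: {(2, 2)}; classification: cusp.

Compute partial derivatives:
  f_x = -6*x**2 + 24*x - 2*y**2 + 8*y - 32.
  f_y = -4*x*y + 8*x + 10*y - 20.
Scan x_0 ∈ {−4, ..., 4}. For each x_0, f_y(x_0, y) is a polynomial in y; find its integer roots y ∈ {−4, ..., 4}, then test f_x and f at those candidates.
  x = -4: f_y(-4, y) = 26*y - 52; vanishes at y ∈ {2}. (-4, 2): f_x = -216 ≠ 0.
  x = -3: f_y(-3, y) = 22*y - 44; vanishes at y ∈ {2}. (-3, 2): f_x = -150 ≠ 0.
  x = -2: f_y(-2, y) = 18*y - 36; vanishes at y ∈ {2}. (-2, 2): f_x = -96 ≠ 0.
  x = -1: f_y(-1, y) = 14*y - 28; vanishes at y ∈ {2}. (-1, 2): f_x = -54 ≠ 0.
  x = 0: f_y(0, y) = 10*y - 20; vanishes at y ∈ {2}. (0, 2): f_x = -24 ≠ 0.
  x = 1: f_y(1, y) = 6*y - 12; vanishes at y ∈ {2}. (1, 2): f_x = -6 ≠ 0.
  x = 2: f_y(2, y) = 2*y - 4; vanishes at y ∈ {2}. (2, 2): f_x = 0, f = 0 — SINGULAR.
  x = 3: f_y(3, y) = 4 - 2*y; vanishes at y ∈ {2}. (3, 2): f_x = -6 ≠ 0.
  x = 4: f_y(4, y) = 12 - 6*y; vanishes at y ∈ {2}. (4, 2): f_x = -24 ≠ 0.
Only singular point on the grid: (2, 2).
Classify: substitute x = 2 + u, y = 2 + v and expand: f = -2*u**3 - 2*u*v**2 + v**2.
No constant or linear terms (consistent with a singular point). Quadratic part: v**2. Cubic part: -2*u**3 - 2*u*v**2.
The quadratic part v**2 is a perfect square, so there is a single (double) tangent line v = 0, i.e. y = 2. Restricting the cubic part to that line (v = 0) leaves -2*u**3 ≠ 0, so f is not divisible by v and the branch is v² ≈ 2*u**3 to lowest order — this is a cusp.
Classification: cusp.


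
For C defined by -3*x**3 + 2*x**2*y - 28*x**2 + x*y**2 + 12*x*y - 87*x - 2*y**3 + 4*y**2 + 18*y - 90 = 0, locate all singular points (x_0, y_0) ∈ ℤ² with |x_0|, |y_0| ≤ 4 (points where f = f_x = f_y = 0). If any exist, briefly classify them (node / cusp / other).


Singular points: {(-3, 0)}; classification: node.

Compute partial derivatives:
  f_x = -9*x**2 + 4*x*y - 56*x + y**2 + 12*y - 87.
  f_y = 2*x**2 + 2*x*y + 12*x - 6*y**2 + 8*y + 18.
Scan x_0 ∈ {−4, ..., 4}. For each x_0, f_y(x_0, y) is a polynomial in y; find its integer roots y ∈ {−4, ..., 4}, then test f_x and f at those candidates.
  x = -4: f_y(-4, y) = 2 - 6*y**2; no integer root y with |y| ≤ 4.
  x = -3: f_y(-3, y) = -6*y**2 + 2*y; vanishes at y ∈ {0}. (-3, 0): f_x = 0, f = 0 — SINGULAR.
  x = -2: f_y(-2, y) = -6*y**2 + 4*y + 2; vanishes at y ∈ {1}. (-2, 1): f_x = -6 ≠ 0.
  x = -1: f_y(-1, y) = -6*y**2 + 6*y + 8; no integer root y with |y| ≤ 4.
  x = 0: f_y(0, y) = -6*y**2 + 8*y + 18; no integer root y with |y| ≤ 4.
  x = 1: f_y(1, y) = -6*y**2 + 10*y + 32; no integer root y with |y| ≤ 4.
  x = 2: f_y(2, y) = -6*y**2 + 12*y + 50; no integer root y with |y| ≤ 4.
  x = 3: f_y(3, y) = -6*y**2 + 14*y + 72; no integer root y with |y| ≤ 4.
  x = 4: f_y(4, y) = -6*y**2 + 16*y + 98; no integer root y with |y| ≤ 4.
Only singular point on the grid: (-3, 0).
Classify: substitute x = -3 + u, y = 0 + v and expand: f = -3*u**3 + 2*u**2*v - u**2 + u*v**2 - 2*v**3 + v**2.
No constant or linear terms (consistent with a singular point). Quadratic part: -u**2 + v**2. Cubic part: -3*u**3 + 2*u**2*v + u*v**2 - 2*v**3.
The quadratic part v**2 - u**2 = (v − u)(v + u) splits into two distinct linear factors, so there are two distinct tangent lines y − 0 = ±(x − -3) — this is a node (ordinary double point).
Classification: node.


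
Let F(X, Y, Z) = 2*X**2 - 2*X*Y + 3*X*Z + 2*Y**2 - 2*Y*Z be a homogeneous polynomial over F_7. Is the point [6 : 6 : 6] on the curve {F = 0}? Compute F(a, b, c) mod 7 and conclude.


F(6,6,6) ≡ 3 (mod 7); P is NOT on the curve.

Evaluate F(6, 6, 6) term-by-term (mod 7).
  2*X**2 ↦ 2·36·1·1 = 72
  -2*X*Y ↦ -2·6·6·1 = -72
  3*X*Z ↦ 3·6·1·6 = 108
  2*Y**2 ↦ 2·1·36·1 = 72
  -2*Y*Z ↦ -2·1·6·6 = -72
Sum: F(6, 6, 6) = (72) + (-72) + (108) + (72) + (-72) = 108.
Reducing mod 7: 108 ≡ 3 (mod 7).
Since F(a, b, c) ≡ 3 ≠ 0 (mod 7), P does NOT lie on the curve.


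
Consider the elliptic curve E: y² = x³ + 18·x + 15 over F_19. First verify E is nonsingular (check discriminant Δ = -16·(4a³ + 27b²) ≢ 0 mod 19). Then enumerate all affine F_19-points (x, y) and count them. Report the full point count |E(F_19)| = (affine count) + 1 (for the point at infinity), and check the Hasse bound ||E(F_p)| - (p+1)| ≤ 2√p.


Affine points = {(3, 1), (3, 18), (6, 4), (6, 15), (7, 3), (7, 16), (8, 5), (8, 14), (10, 6), (10, 13), (11, 9), (11, 10), (14, 3), (14, 16), (17, 3), (17, 16)}; affine count = 16; |E(F_19)| = 17.

Discriminant check: Δ ∝ 4a³ + 27b² = 4·18³ + 27·15² = 4·5832 + 27·225 ≡ 10 (mod 19). Nonzero ⇒ E is nonsingular.
For each x ∈ F_19, compute rhs = x³ + 18·x + 15 mod 19, then count y ∈ F_19 with y² ≡ rhs.
  x = 0: rhs = 15, matching y values: none (0 points).
  x = 1: rhs = 15, matching y values: none (0 points).
  x = 2: rhs = 2, matching y values: none (0 points).
  x = 3: rhs = 1, matching y values: 1, 18 (2 points).
  x = 4: rhs = 18, matching y values: none (0 points).
  x = 5: rhs = 2, matching y values: none (0 points).
  x = 6: rhs = 16, matching y values: 4, 15 (2 points).
  x = 7: rhs = 9, matching y values: 3, 16 (2 points).
  x = 8: rhs = 6, matching y values: 5, 14 (2 points).
  x = 9: rhs = 13, matching y values: none (0 points).
  x = 10: rhs = 17, matching y values: 6, 13 (2 points).
  x = 11: rhs = 5, matching y values: 9, 10 (2 points).
  x = 12: rhs = 2, matching y values: none (0 points).
  x = 13: rhs = 14, matching y values: none (0 points).
  x = 14: rhs = 9, matching y values: 3, 16 (2 points).
  x = 15: rhs = 12, matching y values: none (0 points).
  x = 16: rhs = 10, matching y values: none (0 points).
  x = 17: rhs = 9, matching y values: 3, 16 (2 points).
  x = 18: rhs = 15, matching y values: none (0 points).
Total affine count: 16.
Full point count |E(F_19)| = 16 + 1 = 17.
Hasse bound: |17 − (19+1)| = |-3| = 3 ≤ 2√19 ≈ 8.7178 ✓.


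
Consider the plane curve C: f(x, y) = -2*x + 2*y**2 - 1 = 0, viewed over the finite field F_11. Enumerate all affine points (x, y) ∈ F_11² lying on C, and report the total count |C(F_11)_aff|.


Affine F_11-points: {(3, 3), (3, 8), (5, 0), (6, 1), (6, 10), (8, 5), (8, 6), (9, 2), (9, 9), (10, 4), (10, 7)}; count = 11.

For each of the 121 pairs (x, y) ∈ F_11², evaluate f(x, y) mod 11. Record the zeros.
  x = 0: [0↦10, 1↦1, 2↦7, 3↦6, 4↦9, 5↦5, 6↦5, 7↦9, 8↦6, 9↦7, 10↦1]  zeros at y ∈ ∅
  x = 1: [0↦8, 1↦10, 2↦5, 3↦4, 4↦7, 5↦3, 6↦3, 7↦7, 8↦4, 9↦5, 10↦10]  zeros at y ∈ ∅
  x = 2: [0↦6, 1↦8, 2↦3, 3↦2, 4↦5, 5↦1, 6↦1, 7↦5, 8↦2, 9↦3, 10↦8]  zeros at y ∈ ∅
  x = 3: [0↦4, 1↦6, 2↦1, 3↦0, 4↦3, 5↦10, 6↦10, 7↦3, 8↦0, 9↦1, 10↦6]  zeros at y ∈ {3, 8}
  x = 4: [0↦2, 1↦4, 2↦10, 3↦9, 4↦1, 5↦8, 6↦8, 7↦1, 8↦9, 9↦10, 10↦4]  zeros at y ∈ ∅
  x = 5: [0↦0, 1↦2, 2↦8, 3↦7, 4↦10, 5↦6, 6↦6, 7↦10, 8↦7, 9↦8, 10↦2]  zeros at y ∈ {0}
  x = 6: [0↦9, 1↦0, 2↦6, 3↦5, 4↦8, 5↦4, 6↦4, 7↦8, 8↦5, 9↦6, 10↦0]  zeros at y ∈ {1, 10}
  x = 7: [0↦7, 1↦9, 2↦4, 3↦3, 4↦6, 5↦2, 6↦2, 7↦6, 8↦3, 9↦4, 10↦9]  zeros at y ∈ ∅
  x = 8: [0↦5, 1↦7, 2↦2, 3↦1, 4↦4, 5↦0, 6↦0, 7↦4, 8↦1, 9↦2, 10↦7]  zeros at y ∈ {5, 6}
  x = 9: [0↦3, 1↦5, 2↦0, 3↦10, 4↦2, 5↦9, 6↦9, 7↦2, 8↦10, 9↦0, 10↦5]  zeros at y ∈ {2, 9}
  x = 10: [0↦1, 1↦3, 2↦9, 3↦8, 4↦0, 5↦7, 6↦7, 7↦0, 8↦8, 9↦9, 10↦3]  zeros at y ∈ {4, 7}
Collecting zeros: affine points = {(3, 3), (3, 8), (5, 0), (6, 1), (6, 10), (8, 5), (8, 6), (9, 2), (9, 9), (10, 4), (10, 7)}.
Total count |C(F_11)_aff| = 11.


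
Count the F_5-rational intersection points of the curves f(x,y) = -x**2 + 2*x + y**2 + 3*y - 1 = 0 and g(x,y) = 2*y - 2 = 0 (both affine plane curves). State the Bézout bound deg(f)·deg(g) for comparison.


Common zeros: {(3, 1), (4, 1)}; count = 2; Bézout bound = 2.

deg(f) = 2, deg(g) = 1, so Bézout bound = 2.
Scan x ∈ F_5. For each x, list the y ∈ F_5 with f(x, y) ≡ 0 and those with g(x, y) ≡ 0 (mod 5); the common zeros in that column are the intersection.
  x = 0: f ≡ 0 at y ∈ ∅; g ≡ 0 at y ∈ {1}; common: ∅.
  x = 1: f ≡ 0 at y ∈ {0, 2}; g ≡ 0 at y ∈ {1}; common: ∅.
  x = 2: f ≡ 0 at y ∈ ∅; g ≡ 0 at y ∈ {1}; common: ∅.
  x = 3: f ≡ 0 at y ∈ {1}; g ≡ 0 at y ∈ {1}; common: {1}.
  x = 4: f ≡ 0 at y ∈ {1}; g ≡ 0 at y ∈ {1}; common: {1}.
Collecting: common zeros = {(3, 1), (4, 1)}, so the count is 2.
Comparison with the Bézout bound: 2 ≤ 2 = deg(f)·deg(g), as expected for curves with no common component (the bound is attained).


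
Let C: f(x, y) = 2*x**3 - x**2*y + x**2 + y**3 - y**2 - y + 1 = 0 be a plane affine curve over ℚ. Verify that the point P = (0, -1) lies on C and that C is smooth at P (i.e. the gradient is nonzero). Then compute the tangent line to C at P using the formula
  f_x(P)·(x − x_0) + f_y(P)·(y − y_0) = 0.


Tangent line at P: 4*y + 4 = 0.

Step 1: f(0, -1) = 0, so P lies on C.
Step 2: partial derivatives
  f_x(x, y) = 6*x**2 - 2*x*y + 2*x, f_y(x, y) = -x**2 + 3*y**2 - 2*y - 1.
  f_x(P) = 0, f_y(P) = 4 (gradient nonzero, so P is smooth).
Step 3: tangent line at P: 0·(x − 0) + 4·(y − -1) = 0.
Expanding: 4*y + 4 = 0.


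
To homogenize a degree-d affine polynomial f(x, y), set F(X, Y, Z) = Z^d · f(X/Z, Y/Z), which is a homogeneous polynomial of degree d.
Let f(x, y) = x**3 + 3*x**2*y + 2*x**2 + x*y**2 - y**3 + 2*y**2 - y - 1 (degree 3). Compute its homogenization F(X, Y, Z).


F(X, Y, Z) = X**3 + 3*X**2*Y + 2*X**2*Z + X*Y**2 - Y**3 + 2*Y**2*Z - Y*Z**2 - Z**3

deg(f) = 3.
Substitute x = X/Z, y = Y/Z into f, then multiply by Z^3.
  monomial 1·x^3·y^0 ↦ 1·X^3·Y^0·Z^0.
  monomial 3·x^2·y^1 ↦ 3·X^2·Y^1·Z^0.
  monomial 2·x^2·y^0 ↦ 2·X^2·Y^0·Z^1.
  monomial 1·x^1·y^2 ↦ 1·X^1·Y^2·Z^0.
  monomial -1·x^0·y^3 ↦ -1·X^0·Y^3·Z^0.
  monomial 2·x^0·y^2 ↦ 2·X^0·Y^2·Z^1.
  monomial -1·x^0·y^1 ↦ -1·X^0·Y^1·Z^2.
  monomial -1·x^0·y^0 ↦ -1·X^0·Y^0·Z^3.
Collecting: F(X, Y, Z) = X**3 + 3*X**2*Y + 2*X**2*Z + X*Y**2 - Y**3 + 2*Y**2*Z - Y*Z**2 - Z**3.


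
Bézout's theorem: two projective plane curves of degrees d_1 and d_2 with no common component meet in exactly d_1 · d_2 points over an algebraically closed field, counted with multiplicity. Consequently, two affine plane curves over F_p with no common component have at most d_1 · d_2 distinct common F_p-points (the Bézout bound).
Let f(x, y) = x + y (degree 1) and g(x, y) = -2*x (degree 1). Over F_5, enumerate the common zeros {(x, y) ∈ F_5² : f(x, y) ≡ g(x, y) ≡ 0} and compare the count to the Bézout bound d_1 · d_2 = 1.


Common zeros: {(0, 0)}; count = 1; Bézout bound = 1.

deg(f) = 1, deg(g) = 1, so Bézout bound = 1.
Scan x ∈ F_5. For each x, list the y ∈ F_5 with f(x, y) ≡ 0 and those with g(x, y) ≡ 0 (mod 5); the common zeros in that column are the intersection.
  x = 0: f ≡ 0 at y ∈ {0}; g ≡ 0 at y ∈ {0, 1, 2, 3, 4}; common: {0}.
  x = 1: f ≡ 0 at y ∈ {4}; g ≡ 0 at y ∈ ∅; common: ∅.
  x = 2: f ≡ 0 at y ∈ {3}; g ≡ 0 at y ∈ ∅; common: ∅.
  x = 3: f ≡ 0 at y ∈ {2}; g ≡ 0 at y ∈ ∅; common: ∅.
  x = 4: f ≡ 0 at y ∈ {1}; g ≡ 0 at y ∈ ∅; common: ∅.
Collecting: common zeros = {(0, 0)}, so the count is 1.
Comparison with the Bézout bound: 1 ≤ 1 = deg(f)·deg(g), as expected for curves with no common component (the bound is attained).


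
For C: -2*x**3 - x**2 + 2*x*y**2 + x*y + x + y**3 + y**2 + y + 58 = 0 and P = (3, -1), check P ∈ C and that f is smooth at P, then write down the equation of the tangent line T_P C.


Tangent line at P: -58*x - 7*y + 167 = 0.

Step 1: f(3, -1) = 0, so P lies on C.
Step 2: partial derivatives
  f_x(x, y) = -6*x**2 - 2*x + 2*y**2 + y + 1, f_y(x, y) = 4*x*y + x + 3*y**2 + 2*y + 1.
  f_x(P) = -58, f_y(P) = -7 (gradient nonzero, so P is smooth).
Step 3: tangent line at P: -58·(x − 3) + -7·(y − -1) = 0.
Expanding: -58*x - 7*y + 167 = 0.


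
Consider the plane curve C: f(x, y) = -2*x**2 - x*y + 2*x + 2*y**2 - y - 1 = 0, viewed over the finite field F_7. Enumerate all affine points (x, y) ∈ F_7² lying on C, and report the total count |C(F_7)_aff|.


Affine F_7-points: {(0, 1), (0, 3), (2, 6), (3, 3), (3, 6), (4, 1), (4, 5), (5, 5)}; count = 8.

For each of the 49 pairs (x, y) ∈ F_7², evaluate f(x, y) mod 7. Record the zeros.
  x = 0: [0↦6, 1↦0, 2↦5, 3↦0, 4↦6, 5↦2, 6↦2]  zeros at y ∈ {1, 3}
  x = 1: [0↦6, 1↦6, 2↦3, 3↦4, 4↦2, 5↦4, 6↦3]  zeros at y ∈ ∅
  x = 2: [0↦2, 1↦1, 2↦4, 3↦4, 4↦1, 5↦2, 6↦0]  zeros at y ∈ {6}
  x = 3: [0↦1, 1↦6, 2↦1, 3↦0, 4↦3, 5↦3, 6↦0]  zeros at y ∈ {3, 6}
  x = 4: [0↦3, 1↦0, 2↦1, 3↦6, 4↦1, 5↦0, 6↦3]  zeros at y ∈ {1, 5}
  x = 5: [0↦1, 1↦4, 2↦4, 3↦1, 4↦2, 5↦0, 6↦2]  zeros at y ∈ {5}
  x = 6: [0↦2, 1↦4, 2↦3, 3↦6, 4↦6, 5↦3, 6↦4]  zeros at y ∈ ∅
Collecting zeros: affine points = {(0, 1), (0, 3), (2, 6), (3, 3), (3, 6), (4, 1), (4, 5), (5, 5)}.
Total count |C(F_7)_aff| = 8.


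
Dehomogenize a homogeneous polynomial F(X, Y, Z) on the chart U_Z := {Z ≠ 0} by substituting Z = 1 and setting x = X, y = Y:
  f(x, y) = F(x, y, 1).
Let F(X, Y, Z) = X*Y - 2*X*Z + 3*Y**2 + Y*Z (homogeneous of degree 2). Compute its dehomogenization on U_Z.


f(x, y) = x*y - 2*x + 3*y**2 + y

On U_Z we set Z = 1. Each monomial c·X^i·Y^j·Z^k in F becomes c·x^i·y^j·1^k = c·x^i·y^j.
Substituting Z = 1: F(X, Y, 1) = x*y - 2*x + 3*y**2 + y.
Note: deg(f) ≤ deg(F) = 2; strict inequality happens when F is divisible by Z (lost terms).


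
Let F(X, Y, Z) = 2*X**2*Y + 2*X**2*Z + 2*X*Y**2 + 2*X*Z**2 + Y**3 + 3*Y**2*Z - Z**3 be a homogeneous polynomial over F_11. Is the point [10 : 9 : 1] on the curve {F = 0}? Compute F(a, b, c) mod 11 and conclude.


F(10,9,1) ≡ 2 (mod 11); P is NOT on the curve.

Evaluate F(10, 9, 1) term-by-term (mod 11).
  2*X**2*Y ↦ 2·100·9·1 = 1800
  2*X**2*Z ↦ 2·100·1·1 = 200
  2*X*Y**2 ↦ 2·10·81·1 = 1620
  2*X*Z**2 ↦ 2·10·1·1 = 20
  Y**3 ↦ 1·1·729·1 = 729
  3*Y**2*Z ↦ 3·1·81·1 = 243
  -Z**3 ↦ -1·1·1·1 = -1
Sum: F(10, 9, 1) = (1800) + (200) + (1620) + (20) + (729) + (243) + (-1) = 4611.
Reducing mod 11: 4611 ≡ 2 (mod 11).
Since F(a, b, c) ≡ 2 ≠ 0 (mod 11), P does NOT lie on the curve.


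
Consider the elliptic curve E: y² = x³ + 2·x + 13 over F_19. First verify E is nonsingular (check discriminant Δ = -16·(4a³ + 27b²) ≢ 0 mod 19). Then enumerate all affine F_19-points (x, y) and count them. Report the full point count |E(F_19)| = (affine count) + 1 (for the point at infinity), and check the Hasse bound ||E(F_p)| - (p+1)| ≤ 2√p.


Affine points = {(1, 4), (1, 15), (2, 5), (2, 14), (4, 3), (4, 16), (7, 3), (7, 16), (8, 3), (8, 16), (9, 0), (10, 8), (10, 11), (11, 6), (11, 13), (12, 6), (12, 13), (14, 7), (14, 12), (15, 6), (15, 13), (17, 1), (17, 18)}; affine count = 23; |E(F_19)| = 24.

Discriminant check: Δ ∝ 4a³ + 27b² = 4·2³ + 27·13² = 4·8 + 27·169 ≡ 16 (mod 19). Nonzero ⇒ E is nonsingular.
For each x ∈ F_19, compute rhs = x³ + 2·x + 13 mod 19, then count y ∈ F_19 with y² ≡ rhs.
  x = 0: rhs = 13, matching y values: none (0 points).
  x = 1: rhs = 16, matching y values: 4, 15 (2 points).
  x = 2: rhs = 6, matching y values: 5, 14 (2 points).
  x = 3: rhs = 8, matching y values: none (0 points).
  x = 4: rhs = 9, matching y values: 3, 16 (2 points).
  x = 5: rhs = 15, matching y values: none (0 points).
  x = 6: rhs = 13, matching y values: none (0 points).
  x = 7: rhs = 9, matching y values: 3, 16 (2 points).
  x = 8: rhs = 9, matching y values: 3, 16 (2 points).
  x = 9: rhs = 0, matching y values: 0 (1 points).
  x = 10: rhs = 7, matching y values: 8, 11 (2 points).
  x = 11: rhs = 17, matching y values: 6, 13 (2 points).
  x = 12: rhs = 17, matching y values: 6, 13 (2 points).
  x = 13: rhs = 13, matching y values: none (0 points).
  x = 14: rhs = 11, matching y values: 7, 12 (2 points).
  x = 15: rhs = 17, matching y values: 6, 13 (2 points).
  x = 16: rhs = 18, matching y values: none (0 points).
  x = 17: rhs = 1, matching y values: 1, 18 (2 points).
  x = 18: rhs = 10, matching y values: none (0 points).
Total affine count: 23.
Full point count |E(F_19)| = 23 + 1 = 24.
Hasse bound: |24 − (19+1)| = |4| = 4 ≤ 2√19 ≈ 8.7178 ✓.
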